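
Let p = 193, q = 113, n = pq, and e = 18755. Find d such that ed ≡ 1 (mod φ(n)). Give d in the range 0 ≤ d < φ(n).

φ(n) = (p−1)(q−1) = 192·112 = 21504.
Need d with 18755·d ≡ 1 (mod 21504). Apply the extended Euclidean algorithm:
21504 = 1×18755 + 2749
18755 = 6×2749 + 2261
2749 = 1×2261 + 488
2261 = 4×488 + 309
488 = 1×309 + 179
309 = 1×179 + 130
179 = 1×130 + 49
130 = 2×49 + 32
49 = 1×32 + 17
32 = 1×17 + 15
17 = 1×15 + 2
15 = 7×2 + 1
2 = 2×1 + 0
Back-substitute:
1 = 15 − 7·2
1 = −7·17 + 8·15
1 = 8·32 − 15·17
1 = −15·49 + 23·32
1 = 23·130 − 61·49
1 = −61·179 + 84·130
1 = 84·309 − 145·179
1 = −145·488 + 229·309
1 = 229·2261 − 1061·488
1 = −1061·2749 + 1290·2261
1 = 1290·18755 − 8801·2749
1 = −8801·21504 + 10091·18755
So 18755·10091 ≡ 1 (mod 21504), hence d = 10091.

10091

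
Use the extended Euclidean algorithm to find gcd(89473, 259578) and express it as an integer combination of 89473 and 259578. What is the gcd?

Repeated division:
259578 = 2×89473 + 80632
89473 = 1×80632 + 8841
80632 = 9×8841 + 1063
8841 = 8×1063 + 337
1063 = 3×337 + 52
337 = 6×52 + 25
52 = 2×25 + 2
25 = 12×2 + 1
2 = 2×1 + 0
gcd(89473, 259578) = 1.
Back-substituting:
1 = 25 − 12·2
1 = −12·52 + 25·25
1 = 25·337 − 162·52
1 = −162·1063 + 511·337
1 = 511·8841 − 4250·1063
1 = −4250·80632 + 38761·8841
1 = 38761·89473 − 43011·80632
1 = −43011·259578 + 124783·89473
So 1 = (-43011)·259578 + (124783)·89473.

1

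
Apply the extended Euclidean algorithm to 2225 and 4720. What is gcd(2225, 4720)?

Euclidean algorithm:
4720 = 2*2225 + 270
2225 = 8*270 + 65
270 = 4*65 + 10
65 = 6*10 + 5
10 = 2*5 + 0
gcd(2225, 4720) = 5.
Express as a combination:
5 = 65 − 6·10
5 = −6·270 + 25·65
5 = 25·2225 − 206·270
5 = −206·4720 + 437·2225
So 5 = (-206)·4720 + (437)·2225.

5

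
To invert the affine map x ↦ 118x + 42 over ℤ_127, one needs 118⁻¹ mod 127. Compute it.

Extended Euclidean algorithm:
127 = 1*118 + 9
118 = 13*9 + 1
9 = 9*1 + 0
Since gcd(118, 127) = 1, back-substitute to write 1 as a combination:
1 = 118 − 13·9
1 = −13·127 + 14·118
So 118·14 ≡ 1 (mod 127).

14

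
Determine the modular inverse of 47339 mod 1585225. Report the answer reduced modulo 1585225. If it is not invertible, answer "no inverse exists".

Run Euclid on (1585225, 47339):
1585225 = 33*47339 + 23038
47339 = 2*23038 + 1263
23038 = 18*1263 + 304
1263 = 4*304 + 47
304 = 6*47 + 22
47 = 2*22 + 3
22 = 7*3 + 1
3 = 3*1 + 0
Since gcd(47339, 1585225) = 1, back-substitute to write 1 as a combination:
1 = 22 − 7·3
1 = −7·47 + 15·22
1 = 15·304 − 97·47
1 = −97·1263 + 403·304
1 = 403·23038 − 7351·1263
1 = −7351·47339 + 15105·23038
1 = 15105·1585225 − 505816·47339
So 47339·(-505816) ≡ 1 (mod 1585225), and -505816 ≡ 1079409 (mod 1585225).

1079409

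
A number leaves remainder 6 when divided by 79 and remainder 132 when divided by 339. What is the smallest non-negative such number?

7590

Write x = 6 + 79·k. Then 79·k ≡ 132 − 6 ≡ 126 (mod 339).
Need 79⁻¹ mod 339. Extended Euclid on (339, 79):
339 = 4·79 + 23
79 = 3·23 + 10
23 = 2·10 + 3
10 = 3·3 + 1
3 = 3·1 + 0
Back-substitute:
1 = 10 − 3·3
1 = −3·23 + 7·10
1 = 7·79 − 24·23
1 = −24·339 + 103·79
79⁻¹ ≡ 103 (mod 339), so k ≡ 103·126 ≡ 96 (mod 339).
x = 6 + 79·96 = 7590.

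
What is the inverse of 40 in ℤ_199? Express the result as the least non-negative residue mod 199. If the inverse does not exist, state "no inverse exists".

5

Apply the Euclidean algorithm to 199 and 40:
199 = 4*40 + 39
40 = 1*39 + 1
39 = 39*1 + 0
gcd = 1, so the inverse exists. Back-substitute:
1 = 40 − 39
1 = −199 + 5·40
So 40·5 ≡ 1 (mod 199).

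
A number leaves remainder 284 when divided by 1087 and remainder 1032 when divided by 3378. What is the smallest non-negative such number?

Write x = 284 + 1087·k. Then 1087·k ≡ 1032 − 284 ≡ 748 (mod 3378).
Need 1087⁻¹ mod 3378. Extended Euclid on (3378, 1087):
3378 = 3×1087 + 117
1087 = 9×117 + 34
117 = 3×34 + 15
34 = 2×15 + 4
15 = 3×4 + 3
4 = 1×3 + 1
3 = 3×1 + 0
Back-substitute:
1 = 4 − 3
1 = −15 + 4·4
1 = 4·34 − 9·15
1 = −9·117 + 31·34
1 = 31·1087 − 288·117
1 = −288·3378 + 895·1087
1087⁻¹ ≡ 895 (mod 3378), so k ≡ 895·748 ≡ 616 (mod 3378).
x = 284 + 1087·616 = 669876.

669876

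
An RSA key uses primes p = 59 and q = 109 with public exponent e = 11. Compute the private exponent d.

φ(n) = (p−1)(q−1) = 58·108 = 6264.
Need d with 11·d ≡ 1 (mod 6264). Apply the extended Euclidean algorithm:
6264 = 569·11 + 5
11 = 2·5 + 1
5 = 5·1 + 0
Back-substitute:
1 = 11 − 2·5
1 = −2·6264 + 1139·11
So 11·1139 ≡ 1 (mod 6264), hence d = 1139.

1139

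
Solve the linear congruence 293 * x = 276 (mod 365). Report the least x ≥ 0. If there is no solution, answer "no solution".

57

First find gcd(293, 365):
365 = 1×293 + 72
293 = 4×72 + 5
72 = 14×5 + 2
5 = 2×2 + 1
2 = 2×1 + 0
gcd = 1, so a unique solution mod 365 exists.
Back-substitute for the Bézout coefficients:
1 = 5 − 2·2
1 = −2·72 + 29·5
1 = 29·293 − 118·72
1 = −118·365 + 147·293
So 293·(147) ≡ 1 (mod 365), giving 293⁻¹ ≡ 147.
x ≡ 293⁻¹·276 ≡ 147·276 ≡ 57 (mod 365).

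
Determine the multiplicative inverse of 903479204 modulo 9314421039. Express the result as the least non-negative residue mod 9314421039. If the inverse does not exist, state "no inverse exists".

5317727999

Run Euclid on (9314421039, 903479204):
9314421039 = 10*903479204 + 279628999
903479204 = 3*279628999 + 64592207
279628999 = 4*64592207 + 21260171
64592207 = 3*21260171 + 811694
21260171 = 26*811694 + 156127
811694 = 5*156127 + 31059
156127 = 5*31059 + 832
31059 = 37*832 + 275
832 = 3*275 + 7
275 = 39*7 + 2
7 = 3*2 + 1
2 = 2*1 + 0
The gcd is 1. Working backward:
1 = 7 − 3·2
1 = −3·275 + 118·7
1 = 118·832 − 357·275
1 = −357·31059 + 13327·832
1 = 13327·156127 − 66992·31059
1 = −66992·811694 + 348287·156127
1 = 348287·21260171 − 9122454·811694
1 = −9122454·64592207 + 27715649·21260171
1 = 27715649·279628999 − 119985050·64592207
1 = −119985050·903479204 + 387670799·279628999
1 = 387670799·9314421039 − 3996693040·903479204
So 903479204·(-3996693040) ≡ 1 (mod 9314421039), and -3996693040 ≡ 5317727999 (mod 9314421039).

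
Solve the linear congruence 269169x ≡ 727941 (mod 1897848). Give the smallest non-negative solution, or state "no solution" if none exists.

First find gcd(269169, 1897848):
1897848 = 7*269169 + 13665
269169 = 19*13665 + 9534
13665 = 1*9534 + 4131
9534 = 2*4131 + 1272
4131 = 3*1272 + 315
1272 = 4*315 + 12
315 = 26*12 + 3
12 = 4*3 + 0
gcd = 3 and 3 | 727941, so solutions exist. Divide through by 3: 89723x ≡ 242647 (mod 632616).
Now find 89723⁻¹ mod 632616:
632616 = 7·89723 + 4555
89723 = 19·4555 + 3178
4555 = 1·3178 + 1377
3178 = 2·1377 + 424
1377 = 3·424 + 105
424 = 4·105 + 4
105 = 26·4 + 1
4 = 4·1 + 0
Back-substitute:
1 = 105 − 26·4
1 = −26·424 + 105·105
1 = 105·1377 − 341·424
1 = −341·3178 + 787·1377
1 = 787·4555 − 1128·3178
1 = −1128·89723 + 22219·4555
1 = 22219·632616 − 156661·89723
So 89723·(-156661) ≡ 1 (mod 632616), i.e. 89723⁻¹ ≡ 475955.
Then x ≡ 475955·242647 ≡ 573773 (mod 632616); the smallest non-negative solution is x = 573773.

573773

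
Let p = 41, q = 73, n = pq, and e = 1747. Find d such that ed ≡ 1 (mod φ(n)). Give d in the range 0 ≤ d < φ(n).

φ(n) = (p−1)(q−1) = 40·72 = 2880.
Need d with 1747·d ≡ 1 (mod 2880). Apply the extended Euclidean algorithm:
2880 = 1*1747 + 1133
1747 = 1*1133 + 614
1133 = 1*614 + 519
614 = 1*519 + 95
519 = 5*95 + 44
95 = 2*44 + 7
44 = 6*7 + 2
7 = 3*2 + 1
2 = 2*1 + 0
Back-substitute:
1 = 7 − 3·2
1 = −3·44 + 19·7
1 = 19·95 − 41·44
1 = −41·519 + 224·95
1 = 224·614 − 265·519
1 = −265·1133 + 489·614
1 = 489·1747 − 754·1133
1 = −754·2880 + 1243·1747
So 1747·1243 ≡ 1 (mod 2880), hence d = 1243.

1243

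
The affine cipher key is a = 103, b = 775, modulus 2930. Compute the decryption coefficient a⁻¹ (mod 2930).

gcd(2930, 103) by repeated division:
2930 = 28·103 + 46
103 = 2·46 + 11
46 = 4·11 + 2
11 = 5·2 + 1
2 = 2·1 + 0
gcd = 1, so the inverse exists. Back-substitute:
1 = 11 − 5·2
1 = −5·46 + 21·11
1 = 21·103 − 47·46
1 = −47·2930 + 1337·103
So 103·1337 ≡ 1 (mod 2930).

1337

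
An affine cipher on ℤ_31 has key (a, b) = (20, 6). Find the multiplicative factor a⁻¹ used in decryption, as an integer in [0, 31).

14

Apply the Euclidean algorithm to 31 and 20:
31 = 1*20 + 11
20 = 1*11 + 9
11 = 1*9 + 2
9 = 4*2 + 1
2 = 2*1 + 0
Since gcd(20, 31) = 1, back-substitute to write 1 as a combination:
1 = 9 − 4·2
1 = −4·11 + 5·9
1 = 5·20 − 9·11
1 = −9·31 + 14·20
So 20·14 ≡ 1 (mod 31).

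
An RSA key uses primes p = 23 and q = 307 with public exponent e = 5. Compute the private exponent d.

φ(n) = (p−1)(q−1) = 22·306 = 6732.
Need d with 5·d ≡ 1 (mod 6732). Apply the extended Euclidean algorithm:
6732 = 1346*5 + 2
5 = 2*2 + 1
2 = 2*1 + 0
Back-substitute:
1 = 5 − 2·2
1 = −2·6732 + 2693·5
So 5·2693 ≡ 1 (mod 6732), hence d = 2693.

2693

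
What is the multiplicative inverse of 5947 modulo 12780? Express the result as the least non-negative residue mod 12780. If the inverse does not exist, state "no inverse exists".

9823

Extended Euclidean algorithm:
12780 = 2·5947 + 886
5947 = 6·886 + 631
886 = 1·631 + 255
631 = 2·255 + 121
255 = 2·121 + 13
121 = 9·13 + 4
13 = 3·4 + 1
4 = 4·1 + 0
The gcd is 1. Working backward:
1 = 13 − 3·4
1 = −3·121 + 28·13
1 = 28·255 − 59·121
1 = −59·631 + 146·255
1 = 146·886 − 205·631
1 = −205·5947 + 1376·886
1 = 1376·12780 − 2957·5947
Hence 5947⁻¹ ≡ -2957 ≡ 9823 (mod 12780).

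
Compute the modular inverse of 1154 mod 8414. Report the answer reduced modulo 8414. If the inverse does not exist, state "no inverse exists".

Compute gcd(1154, 8414):
8414 = 7×1154 + 336
1154 = 3×336 + 146
336 = 2×146 + 44
146 = 3×44 + 14
44 = 3×14 + 2
14 = 7×2 + 0
The gcd is 2, not 1, hence no inverse exists.

no inverse exists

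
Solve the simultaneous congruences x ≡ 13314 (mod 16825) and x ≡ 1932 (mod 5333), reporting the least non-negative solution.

2823089

Write x = 13314 + 16825·k. Then 16825·k ≡ 1932 − 13314 ≡ 4617 (mod 5333).
Need 16825⁻¹ mod 5333. Extended Euclid on (5333, 826):
5333 = 6×826 + 377
826 = 2×377 + 72
377 = 5×72 + 17
72 = 4×17 + 4
17 = 4×4 + 1
4 = 4×1 + 0
Back-substitute:
1 = 17 − 4·4
1 = −4·72 + 17·17
1 = 17·377 − 89·72
1 = −89·826 + 195·377
1 = 195·5333 − 1259·826
16825⁻¹ ≡ 4074 (mod 5333), so k ≡ 4074·4617 ≡ 167 (mod 5333).
x = 13314 + 16825·167 = 2823089.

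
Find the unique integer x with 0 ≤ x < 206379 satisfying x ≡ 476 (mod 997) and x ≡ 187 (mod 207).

Write x = 476 + 997·k. Then 997·k ≡ 187 − 476 ≡ 125 (mod 207).
Need 997⁻¹ mod 207. Extended Euclid on (207, 169):
207 = 1·169 + 38
169 = 4·38 + 17
38 = 2·17 + 4
17 = 4·4 + 1
4 = 4·1 + 0
Back-substitute:
1 = 17 − 4·4
1 = −4·38 + 9·17
1 = 9·169 − 40·38
1 = −40·207 + 49·169
997⁻¹ ≡ 49 (mod 207), so k ≡ 49·125 ≡ 122 (mod 207).
x = 476 + 997·122 = 122110.

122110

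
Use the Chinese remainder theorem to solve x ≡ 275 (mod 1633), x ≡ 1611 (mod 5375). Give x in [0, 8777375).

4559611

Write x = 275 + 1633·k. Then 1633·k ≡ 1611 − 275 ≡ 1336 (mod 5375).
Need 1633⁻¹ mod 5375. Extended Euclid on (5375, 1633):
5375 = 3·1633 + 476
1633 = 3·476 + 205
476 = 2·205 + 66
205 = 3·66 + 7
66 = 9·7 + 3
7 = 2·3 + 1
3 = 3·1 + 0
Back-substitute:
1 = 7 − 2·3
1 = −2·66 + 19·7
1 = 19·205 − 59·66
1 = −59·476 + 137·205
1 = 137·1633 − 470·476
1 = −470·5375 + 1547·1633
1633⁻¹ ≡ 1547 (mod 5375), so k ≡ 1547·1336 ≡ 2792 (mod 5375).
x = 275 + 1633·2792 = 4559611.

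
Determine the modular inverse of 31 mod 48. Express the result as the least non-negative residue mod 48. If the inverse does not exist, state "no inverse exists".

31

Run Euclid on (48, 31):
48 = 1·31 + 17
31 = 1·17 + 14
17 = 1·14 + 3
14 = 4·3 + 2
3 = 1·2 + 1
2 = 2·1 + 0
gcd = 1, so the inverse exists. Back-substitute:
1 = 3 − 2
1 = −14 + 5·3
1 = 5·17 − 6·14
1 = −6·31 + 11·17
1 = 11·48 − 17·31
So 31·(-17) ≡ 1 (mod 48), and -17 ≡ 31 (mod 48).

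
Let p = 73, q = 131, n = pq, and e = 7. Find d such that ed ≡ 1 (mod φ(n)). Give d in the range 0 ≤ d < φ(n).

φ(n) = (p−1)(q−1) = 72·130 = 9360.
Need d with 7·d ≡ 1 (mod 9360). Apply the extended Euclidean algorithm:
9360 = 1337·7 + 1
7 = 7·1 + 0
Back-substitute:
1 = 9360 − 1337·7
So 7·(-1337) ≡ 1 (mod 9360), hence d ≡ -1337 ≡ 8023 (mod 9360).

8023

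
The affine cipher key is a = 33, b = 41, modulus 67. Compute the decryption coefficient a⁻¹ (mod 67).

Apply the Euclidean algorithm to 67 and 33:
67 = 2*33 + 1
33 = 33*1 + 0
Since gcd(33, 67) = 1, back-substitute to write 1 as a combination:
1 = 67 − 2·33
So 33·(-2) ≡ 1 (mod 67), and -2 ≡ 65 (mod 67).

65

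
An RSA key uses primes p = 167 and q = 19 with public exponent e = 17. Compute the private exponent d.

φ(n) = (p−1)(q−1) = 166·18 = 2988.
Need d with 17·d ≡ 1 (mod 2988). Apply the extended Euclidean algorithm:
2988 = 175×17 + 13
17 = 1×13 + 4
13 = 3×4 + 1
4 = 4×1 + 0
Back-substitute:
1 = 13 − 3·4
1 = −3·17 + 4·13
1 = 4·2988 − 703·17
So 17·(-703) ≡ 1 (mod 2988), hence d ≡ -703 ≡ 2285 (mod 2988).

2285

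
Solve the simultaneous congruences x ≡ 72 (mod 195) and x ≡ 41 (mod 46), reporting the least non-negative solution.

Write x = 72 + 195·k. Then 195·k ≡ 41 − 72 ≡ 15 (mod 46).
Need 195⁻¹ mod 46. Extended Euclid on (46, 11):
46 = 4×11 + 2
11 = 5×2 + 1
2 = 2×1 + 0
Back-substitute:
1 = 11 − 5·2
1 = −5·46 + 21·11
195⁻¹ ≡ 21 (mod 46), so k ≡ 21·15 ≡ 39 (mod 46).
x = 72 + 195·39 = 7677.

7677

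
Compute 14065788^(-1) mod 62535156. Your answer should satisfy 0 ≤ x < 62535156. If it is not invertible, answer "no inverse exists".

Compute gcd(14065788, 62535156):
62535156 = 4*14065788 + 6272004
14065788 = 2*6272004 + 1521780
6272004 = 4*1521780 + 184884
1521780 = 8*184884 + 42708
184884 = 4*42708 + 14052
42708 = 3*14052 + 552
14052 = 25*552 + 252
552 = 2*252 + 48
252 = 5*48 + 12
48 = 4*12 + 0
Since gcd = 12 > 1, 14065788 is not a unit mod 62535156.

no inverse exists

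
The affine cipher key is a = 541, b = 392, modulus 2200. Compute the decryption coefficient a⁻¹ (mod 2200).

gcd(2200, 541) by repeated division:
2200 = 4·541 + 36
541 = 15·36 + 1
36 = 36·1 + 0
gcd = 1, so the inverse exists. Back-substitute:
1 = 541 − 15·36
1 = −15·2200 + 61·541
So 541·61 ≡ 1 (mod 2200).

61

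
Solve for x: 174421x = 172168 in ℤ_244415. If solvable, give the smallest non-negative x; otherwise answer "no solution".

First find gcd(174421, 244415):
244415 = 1×174421 + 69994
174421 = 2×69994 + 34433
69994 = 2×34433 + 1128
34433 = 30×1128 + 593
1128 = 1×593 + 535
593 = 1×535 + 58
535 = 9×58 + 13
58 = 4×13 + 6
13 = 2×6 + 1
6 = 6×1 + 0
gcd = 1, so a unique solution mod 244415 exists.
Back-substitute for the Bézout coefficients:
1 = 13 − 2·6
1 = −2·58 + 9·13
1 = 9·535 − 83·58
1 = −83·593 + 92·535
1 = 92·1128 − 175·593
1 = −175·34433 + 5342·1128
1 = 5342·69994 − 10859·34433
1 = −10859·174421 + 27060·69994
1 = 27060·244415 − 37919·174421
So 174421·(-37919) ≡ 1 (mod 244415), giving 174421⁻¹ ≡ 206496.
x ≡ 174421⁻¹·172168 ≡ 206496·172168 ≡ 130673 (mod 244415).

130673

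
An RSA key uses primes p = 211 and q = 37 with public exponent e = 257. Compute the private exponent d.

353

φ(n) = (p−1)(q−1) = 210·36 = 7560.
Need d with 257·d ≡ 1 (mod 7560). Apply the extended Euclidean algorithm:
7560 = 29×257 + 107
257 = 2×107 + 43
107 = 2×43 + 21
43 = 2×21 + 1
21 = 21×1 + 0
Back-substitute:
1 = 43 − 2·21
1 = −2·107 + 5·43
1 = 5·257 − 12·107
1 = −12·7560 + 353·257
So 257·353 ≡ 1 (mod 7560), hence d = 353.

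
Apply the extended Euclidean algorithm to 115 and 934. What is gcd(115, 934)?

1

Repeated division:
934 = 8×115 + 14
115 = 8×14 + 3
14 = 4×3 + 2
3 = 1×2 + 1
2 = 2×1 + 0
gcd(115, 934) = 1.
Express as a combination:
1 = 3 − 2
1 = −14 + 5·3
1 = 5·115 − 41·14
1 = −41·934 + 333·115
So 1 = (-41)·934 + (333)·115.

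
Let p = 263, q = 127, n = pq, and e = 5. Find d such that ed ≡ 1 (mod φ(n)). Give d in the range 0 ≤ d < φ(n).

φ(n) = (p−1)(q−1) = 262·126 = 33012.
Need d with 5·d ≡ 1 (mod 33012). Apply the extended Euclidean algorithm:
33012 = 6602·5 + 2
5 = 2·2 + 1
2 = 2·1 + 0
Back-substitute:
1 = 5 − 2·2
1 = −2·33012 + 13205·5
So 5·13205 ≡ 1 (mod 33012), hence d = 13205.

13205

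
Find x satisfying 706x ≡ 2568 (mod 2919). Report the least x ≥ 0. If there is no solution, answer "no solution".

First find gcd(706, 2919):
2919 = 4*706 + 95
706 = 7*95 + 41
95 = 2*41 + 13
41 = 3*13 + 2
13 = 6*2 + 1
2 = 2*1 + 0
gcd = 1, so a unique solution mod 2919 exists.
Back-substitute for the Bézout coefficients:
1 = 13 − 6·2
1 = −6·41 + 19·13
1 = 19·95 − 44·41
1 = −44·706 + 327·95
1 = 327·2919 − 1352·706
So 706·(-1352) ≡ 1 (mod 2919), giving 706⁻¹ ≡ 1567.
x ≡ 706⁻¹·2568 ≡ 1567·2568 ≡ 1674 (mod 2919).

1674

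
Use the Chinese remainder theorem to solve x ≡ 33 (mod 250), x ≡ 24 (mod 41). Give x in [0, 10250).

2033

Write x = 33 + 250·k. Then 250·k ≡ 24 − 33 ≡ 32 (mod 41).
Need 250⁻¹ mod 41. Extended Euclid on (41, 4):
41 = 10×4 + 1
4 = 4×1 + 0
Back-substitute:
1 = 41 − 10·4
250⁻¹ ≡ 31 (mod 41), so k ≡ 31·32 ≡ 8 (mod 41).
x = 33 + 250·8 = 2033.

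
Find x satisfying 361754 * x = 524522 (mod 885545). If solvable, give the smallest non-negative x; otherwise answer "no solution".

741173

First find gcd(361754, 885545):
885545 = 2*361754 + 162037
361754 = 2*162037 + 37680
162037 = 4*37680 + 11317
37680 = 3*11317 + 3729
11317 = 3*3729 + 130
3729 = 28*130 + 89
130 = 1*89 + 41
89 = 2*41 + 7
41 = 5*7 + 6
7 = 1*6 + 1
6 = 6*1 + 0
gcd = 1, so a unique solution mod 885545 exists.
Back-substitute for the Bézout coefficients:
1 = 7 − 6
1 = −41 + 6·7
1 = 6·89 − 13·41
1 = −13·130 + 19·89
1 = 19·3729 − 545·130
1 = −545·11317 + 1654·3729
1 = 1654·37680 − 5507·11317
1 = −5507·162037 + 23682·37680
1 = 23682·361754 − 52871·162037
1 = −52871·885545 + 129424·361754
So 361754·(129424) ≡ 1 (mod 885545), giving 361754⁻¹ ≡ 129424.
x ≡ 361754⁻¹·524522 ≡ 129424·524522 ≡ 741173 (mod 885545).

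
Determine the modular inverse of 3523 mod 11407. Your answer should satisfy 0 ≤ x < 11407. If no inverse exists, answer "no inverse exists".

Run Euclid on (11407, 3523):
11407 = 3·3523 + 838
3523 = 4·838 + 171
838 = 4·171 + 154
171 = 1·154 + 17
154 = 9·17 + 1
17 = 17·1 + 0
The gcd is 1. Working backward:
1 = 154 − 9·17
1 = −9·171 + 10·154
1 = 10·838 − 49·171
1 = −49·3523 + 206·838
1 = 206·11407 − 667·3523
So 3523·(-667) ≡ 1 (mod 11407), and -667 ≡ 10740 (mod 11407).

10740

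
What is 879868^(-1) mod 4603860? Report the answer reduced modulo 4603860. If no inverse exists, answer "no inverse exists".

Compute gcd(879868, 4603860):
4603860 = 5×879868 + 204520
879868 = 4×204520 + 61788
204520 = 3×61788 + 19156
61788 = 3×19156 + 4320
19156 = 4×4320 + 1876
4320 = 2×1876 + 568
1876 = 3×568 + 172
568 = 3×172 + 52
172 = 3×52 + 16
52 = 3×16 + 4
16 = 4×4 + 0
Since gcd = 4 > 1, 879868 is not a unit mod 4603860.

no inverse exists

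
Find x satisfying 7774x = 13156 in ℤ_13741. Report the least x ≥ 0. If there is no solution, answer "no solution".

83

First find gcd(7774, 13741):
13741 = 1×7774 + 5967
7774 = 1×5967 + 1807
5967 = 3×1807 + 546
1807 = 3×546 + 169
546 = 3×169 + 39
169 = 4×39 + 13
39 = 3×13 + 0
gcd = 13 and 13 | 13156, so solutions exist. Divide through by 13: 598x ≡ 1012 (mod 1057).
Now find 598⁻¹ mod 1057:
1057 = 1×598 + 459
598 = 1×459 + 139
459 = 3×139 + 42
139 = 3×42 + 13
42 = 3×13 + 3
13 = 4×3 + 1
3 = 3×1 + 0
Back-substitute:
1 = 13 − 4·3
1 = −4·42 + 13·13
1 = 13·139 − 43·42
1 = −43·459 + 142·139
1 = 142·598 − 185·459
1 = −185·1057 + 327·598
So 598⁻¹ ≡ 327 (mod 1057).
Then x ≡ 327·1012 ≡ 83 (mod 1057); the smallest non-negative solution is x = 83.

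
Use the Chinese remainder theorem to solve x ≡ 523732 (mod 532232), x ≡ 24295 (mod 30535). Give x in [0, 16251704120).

2043762380

Write x = 523732 + 532232·k. Then 532232·k ≡ 24295 − 523732 ≡ 19658 (mod 30535).
Need 532232⁻¹ mod 30535. Extended Euclid on (30535, 13137):
30535 = 2×13137 + 4261
13137 = 3×4261 + 354
4261 = 12×354 + 13
354 = 27×13 + 3
13 = 4×3 + 1
3 = 3×1 + 0
Back-substitute:
1 = 13 − 4·3
1 = −4·354 + 109·13
1 = 109·4261 − 1312·354
1 = −1312·13137 + 4045·4261
1 = 4045·30535 − 9402·13137
532232⁻¹ ≡ 21133 (mod 30535), so k ≡ 21133·19658 ≡ 3839 (mod 30535).
x = 523732 + 532232·3839 = 2043762380.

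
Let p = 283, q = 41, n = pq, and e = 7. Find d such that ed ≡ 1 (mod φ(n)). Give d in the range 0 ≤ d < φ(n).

3223

φ(n) = (p−1)(q−1) = 282·40 = 11280.
Need d with 7·d ≡ 1 (mod 11280). Apply the extended Euclidean algorithm:
11280 = 1611×7 + 3
7 = 2×3 + 1
3 = 3×1 + 0
Back-substitute:
1 = 7 − 2·3
1 = −2·11280 + 3223·7
So 7·3223 ≡ 1 (mod 11280), hence d = 3223.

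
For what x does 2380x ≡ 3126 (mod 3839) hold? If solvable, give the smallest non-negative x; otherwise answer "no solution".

3108

First find gcd(2380, 3839):
3839 = 1·2380 + 1459
2380 = 1·1459 + 921
1459 = 1·921 + 538
921 = 1·538 + 383
538 = 1·383 + 155
383 = 2·155 + 73
155 = 2·73 + 9
73 = 8·9 + 1
9 = 9·1 + 0
gcd = 1, so a unique solution mod 3839 exists.
Back-substitute for the Bézout coefficients:
1 = 73 − 8·9
1 = −8·155 + 17·73
1 = 17·383 − 42·155
1 = −42·538 + 59·383
1 = 59·921 − 101·538
1 = −101·1459 + 160·921
1 = 160·2380 − 261·1459
1 = −261·3839 + 421·2380
So 2380·(421) ≡ 1 (mod 3839), giving 2380⁻¹ ≡ 421.
x ≡ 2380⁻¹·3126 ≡ 421·3126 ≡ 3108 (mod 3839).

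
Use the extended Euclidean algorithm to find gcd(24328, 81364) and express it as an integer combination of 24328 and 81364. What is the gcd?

4

Repeated division:
81364 = 3*24328 + 8380
24328 = 2*8380 + 7568
8380 = 1*7568 + 812
7568 = 9*812 + 260
812 = 3*260 + 32
260 = 8*32 + 4
32 = 8*4 + 0
gcd(24328, 81364) = 4.
Back-substituting:
4 = 260 − 8·32
4 = −8·812 + 25·260
4 = 25·7568 − 233·812
4 = −233·8380 + 258·7568
4 = 258·24328 − 749·8380
4 = −749·81364 + 2505·24328
So 4 = (-749)·81364 + (2505)·24328.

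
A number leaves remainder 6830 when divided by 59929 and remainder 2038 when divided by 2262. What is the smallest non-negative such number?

117347812

Write x = 6830 + 59929·k. Then 59929·k ≡ 2038 − 6830 ≡ 1994 (mod 2262).
Need 59929⁻¹ mod 2262. Extended Euclid on (2262, 1117):
2262 = 2×1117 + 28
1117 = 39×28 + 25
28 = 1×25 + 3
25 = 8×3 + 1
3 = 3×1 + 0
Back-substitute:
1 = 25 − 8·3
1 = −8·28 + 9·25
1 = 9·1117 − 359·28
1 = −359·2262 + 727·1117
59929⁻¹ ≡ 727 (mod 2262), so k ≡ 727·1994 ≡ 1958 (mod 2262).
x = 6830 + 59929·1958 = 117347812.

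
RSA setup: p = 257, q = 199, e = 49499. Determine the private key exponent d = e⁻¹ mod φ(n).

2771

φ(n) = (p−1)(q−1) = 256·198 = 50688.
Need d with 49499·d ≡ 1 (mod 50688). Apply the extended Euclidean algorithm:
50688 = 1*49499 + 1189
49499 = 41*1189 + 750
1189 = 1*750 + 439
750 = 1*439 + 311
439 = 1*311 + 128
311 = 2*128 + 55
128 = 2*55 + 18
55 = 3*18 + 1
18 = 18*1 + 0
Back-substitute:
1 = 55 − 3·18
1 = −3·128 + 7·55
1 = 7·311 − 17·128
1 = −17·439 + 24·311
1 = 24·750 − 41·439
1 = −41·1189 + 65·750
1 = 65·49499 − 2706·1189
1 = −2706·50688 + 2771·49499
So 49499·2771 ≡ 1 (mod 50688), hence d = 2771.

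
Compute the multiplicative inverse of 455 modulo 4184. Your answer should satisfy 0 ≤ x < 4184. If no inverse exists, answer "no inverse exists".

423

Run Euclid on (4184, 455):
4184 = 9*455 + 89
455 = 5*89 + 10
89 = 8*10 + 9
10 = 1*9 + 1
9 = 9*1 + 0
gcd = 1, so the inverse exists. Back-substitute:
1 = 10 − 9
1 = −89 + 9·10
1 = 9·455 − 46·89
1 = −46·4184 + 423·455
So 455·423 ≡ 1 (mod 4184).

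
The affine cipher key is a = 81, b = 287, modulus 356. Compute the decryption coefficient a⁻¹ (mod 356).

189

Extended Euclidean algorithm:
356 = 4×81 + 32
81 = 2×32 + 17
32 = 1×17 + 15
17 = 1×15 + 2
15 = 7×2 + 1
2 = 2×1 + 0
The gcd is 1. Working backward:
1 = 15 − 7·2
1 = −7·17 + 8·15
1 = 8·32 − 15·17
1 = −15·81 + 38·32
1 = 38·356 − 167·81
So 81·(-167) ≡ 1 (mod 356), and -167 ≡ 189 (mod 356).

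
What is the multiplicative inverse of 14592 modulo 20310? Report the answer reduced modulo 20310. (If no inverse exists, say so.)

Compute gcd(14592, 20310):
20310 = 1*14592 + 5718
14592 = 2*5718 + 3156
5718 = 1*3156 + 2562
3156 = 1*2562 + 594
2562 = 4*594 + 186
594 = 3*186 + 36
186 = 5*36 + 6
36 = 6*6 + 0
Since gcd = 6 > 1, 14592 is not a unit mod 20310.

no inverse exists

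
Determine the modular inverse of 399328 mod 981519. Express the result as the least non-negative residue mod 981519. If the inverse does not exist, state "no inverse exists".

859333

gcd(981519, 399328) by repeated division:
981519 = 2·399328 + 182863
399328 = 2·182863 + 33602
182863 = 5·33602 + 14853
33602 = 2·14853 + 3896
14853 = 3·3896 + 3165
3896 = 1·3165 + 731
3165 = 4·731 + 241
731 = 3·241 + 8
241 = 30·8 + 1
8 = 8·1 + 0
The gcd is 1. Working backward:
1 = 241 − 30·8
1 = −30·731 + 91·241
1 = 91·3165 − 394·731
1 = −394·3896 + 485·3165
1 = 485·14853 − 1849·3896
1 = −1849·33602 + 4183·14853
1 = 4183·182863 − 22764·33602
1 = −22764·399328 + 49711·182863
1 = 49711·981519 − 122186·399328
Hence 399328⁻¹ ≡ -122186 ≡ 859333 (mod 981519).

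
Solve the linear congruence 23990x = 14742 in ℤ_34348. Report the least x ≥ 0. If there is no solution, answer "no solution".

First find gcd(23990, 34348):
34348 = 1·23990 + 10358
23990 = 2·10358 + 3274
10358 = 3·3274 + 536
3274 = 6·536 + 58
536 = 9·58 + 14
58 = 4·14 + 2
14 = 7·2 + 0
gcd = 2 and 2 | 14742, so solutions exist. Divide through by 2: 11995x ≡ 7371 (mod 17174).
Now find 11995⁻¹ mod 17174:
17174 = 1×11995 + 5179
11995 = 2×5179 + 1637
5179 = 3×1637 + 268
1637 = 6×268 + 29
268 = 9×29 + 7
29 = 4×7 + 1
7 = 7×1 + 0
Back-substitute:
1 = 29 − 4·7
1 = −4·268 + 37·29
1 = 37·1637 − 226·268
1 = −226·5179 + 715·1637
1 = 715·11995 − 1656·5179
1 = −1656·17174 + 2371·11995
So 11995⁻¹ ≡ 2371 (mod 17174).
Then x ≡ 2371·7371 ≡ 10683 (mod 17174); the smallest non-negative solution is x = 10683.

10683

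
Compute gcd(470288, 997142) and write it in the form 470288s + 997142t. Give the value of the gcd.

2

Apply Euclid's algorithm to 997142 and 470288:
997142 = 2*470288 + 56566
470288 = 8*56566 + 17760
56566 = 3*17760 + 3286
17760 = 5*3286 + 1330
3286 = 2*1330 + 626
1330 = 2*626 + 78
626 = 8*78 + 2
78 = 39*2 + 0
gcd(470288, 997142) = 2.
Back-substituting:
2 = 626 − 8·78
2 = −8·1330 + 17·626
2 = 17·3286 − 42·1330
2 = −42·17760 + 227·3286
2 = 227·56566 − 723·17760
2 = −723·470288 + 6011·56566
2 = 6011·997142 − 12745·470288
So 2 = (6011)·997142 + (-12745)·470288.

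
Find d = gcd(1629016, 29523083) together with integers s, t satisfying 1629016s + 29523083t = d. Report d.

1

Euclidean algorithm:
29523083 = 18·1629016 + 200795
1629016 = 8·200795 + 22656
200795 = 8·22656 + 19547
22656 = 1·19547 + 3109
19547 = 6·3109 + 893
3109 = 3·893 + 430
893 = 2·430 + 33
430 = 13·33 + 1
33 = 33·1 + 0
gcd(1629016, 29523083) = 1.
Working backward:
1 = 430 − 13·33
1 = −13·893 + 27·430
1 = 27·3109 − 94·893
1 = −94·19547 + 591·3109
1 = 591·22656 − 685·19547
1 = −685·200795 + 6071·22656
1 = 6071·1629016 − 49253·200795
1 = −49253·29523083 + 892625·1629016
So 1 = (-49253)·29523083 + (892625)·1629016.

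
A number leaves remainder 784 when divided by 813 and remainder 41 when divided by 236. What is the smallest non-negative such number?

Write x = 784 + 813·k. Then 813·k ≡ 41 − 784 ≡ 201 (mod 236).
Need 813⁻¹ mod 236. Extended Euclid on (236, 105):
236 = 2*105 + 26
105 = 4*26 + 1
26 = 26*1 + 0
Back-substitute:
1 = 105 − 4·26
1 = −4·236 + 9·105
813⁻¹ ≡ 9 (mod 236), so k ≡ 9·201 ≡ 157 (mod 236).
x = 784 + 813·157 = 128425.

128425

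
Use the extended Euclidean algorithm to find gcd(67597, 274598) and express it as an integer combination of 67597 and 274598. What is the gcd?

Euclidean algorithm:
274598 = 4·67597 + 4210
67597 = 16·4210 + 237
4210 = 17·237 + 181
237 = 1·181 + 56
181 = 3·56 + 13
56 = 4·13 + 4
13 = 3·4 + 1
4 = 4·1 + 0
gcd(67597, 274598) = 1.
Back-substituting:
1 = 13 − 3·4
1 = −3·56 + 13·13
1 = 13·181 − 42·56
1 = −42·237 + 55·181
1 = 55·4210 − 977·237
1 = −977·67597 + 15687·4210
1 = 15687·274598 − 63725·67597
So 1 = (15687)·274598 + (-63725)·67597.

1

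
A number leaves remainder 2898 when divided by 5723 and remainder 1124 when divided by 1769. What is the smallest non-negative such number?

7717502

Write x = 2898 + 5723·k. Then 5723·k ≡ 1124 − 2898 ≡ 1764 (mod 1769).
Need 5723⁻¹ mod 1769. Extended Euclid on (1769, 416):
1769 = 4×416 + 105
416 = 3×105 + 101
105 = 1×101 + 4
101 = 25×4 + 1
4 = 4×1 + 0
Back-substitute:
1 = 101 − 25·4
1 = −25·105 + 26·101
1 = 26·416 − 103·105
1 = −103·1769 + 438·416
5723⁻¹ ≡ 438 (mod 1769), so k ≡ 438·1764 ≡ 1348 (mod 1769).
x = 2898 + 5723·1348 = 7717502.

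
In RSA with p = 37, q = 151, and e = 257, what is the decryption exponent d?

3593

φ(n) = (p−1)(q−1) = 36·150 = 5400.
Need d with 257·d ≡ 1 (mod 5400). Apply the extended Euclidean algorithm:
5400 = 21·257 + 3
257 = 85·3 + 2
3 = 1·2 + 1
2 = 2·1 + 0
Back-substitute:
1 = 3 − 2
1 = −257 + 86·3
1 = 86·5400 − 1807·257
So 257·(-1807) ≡ 1 (mod 5400), hence d ≡ -1807 ≡ 3593 (mod 5400).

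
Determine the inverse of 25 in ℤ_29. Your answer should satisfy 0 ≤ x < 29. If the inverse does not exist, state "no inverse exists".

7

Run Euclid on (29, 25):
29 = 1×25 + 4
25 = 6×4 + 1
4 = 4×1 + 0
Since gcd(25, 29) = 1, back-substitute to write 1 as a combination:
1 = 25 − 6·4
1 = −6·29 + 7·25
So 25·7 ≡ 1 (mod 29).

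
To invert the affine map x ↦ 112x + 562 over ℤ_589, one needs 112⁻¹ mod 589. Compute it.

142

Extended Euclidean algorithm:
589 = 5×112 + 29
112 = 3×29 + 25
29 = 1×25 + 4
25 = 6×4 + 1
4 = 4×1 + 0
Since gcd(112, 589) = 1, back-substitute to write 1 as a combination:
1 = 25 − 6·4
1 = −6·29 + 7·25
1 = 7·112 − 27·29
1 = −27·589 + 142·112
So 112·142 ≡ 1 (mod 589).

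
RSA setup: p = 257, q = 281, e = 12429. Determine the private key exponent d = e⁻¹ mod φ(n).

φ(n) = (p−1)(q−1) = 256·280 = 71680.
Need d with 12429·d ≡ 1 (mod 71680). Apply the extended Euclidean algorithm:
71680 = 5·12429 + 9535
12429 = 1·9535 + 2894
9535 = 3·2894 + 853
2894 = 3·853 + 335
853 = 2·335 + 183
335 = 1·183 + 152
183 = 1·152 + 31
152 = 4·31 + 28
31 = 1·28 + 3
28 = 9·3 + 1
3 = 3·1 + 0
Back-substitute:
1 = 28 − 9·3
1 = −9·31 + 10·28
1 = 10·152 − 49·31
1 = −49·183 + 59·152
1 = 59·335 − 108·183
1 = −108·853 + 275·335
1 = 275·2894 − 933·853
1 = −933·9535 + 3074·2894
1 = 3074·12429 − 4007·9535
1 = −4007·71680 + 23109·12429
So 12429·23109 ≡ 1 (mod 71680), hence d = 23109.

23109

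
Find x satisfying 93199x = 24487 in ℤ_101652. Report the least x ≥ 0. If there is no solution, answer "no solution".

First find gcd(93199, 101652):
101652 = 1·93199 + 8453
93199 = 11·8453 + 216
8453 = 39·216 + 29
216 = 7·29 + 13
29 = 2·13 + 3
13 = 4·3 + 1
3 = 3·1 + 0
gcd = 1, so a unique solution mod 101652 exists.
Back-substitute for the Bézout coefficients:
1 = 13 − 4·3
1 = −4·29 + 9·13
1 = 9·216 − 67·29
1 = −67·8453 + 2622·216
1 = 2622·93199 − 28909·8453
1 = −28909·101652 + 31531·93199
So 93199·(31531) ≡ 1 (mod 101652), giving 93199⁻¹ ≡ 31531.
x ≡ 93199⁻¹·24487 ≡ 31531·24487 ≡ 52657 (mod 101652).

52657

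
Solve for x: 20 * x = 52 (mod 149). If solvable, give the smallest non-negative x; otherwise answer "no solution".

92

First find gcd(20, 149):
149 = 7*20 + 9
20 = 2*9 + 2
9 = 4*2 + 1
2 = 2*1 + 0
gcd = 1, so a unique solution mod 149 exists.
Back-substitute for the Bézout coefficients:
1 = 9 − 4·2
1 = −4·20 + 9·9
1 = 9·149 − 67·20
So 20·(-67) ≡ 1 (mod 149), giving 20⁻¹ ≡ 82.
x ≡ 20⁻¹·52 ≡ 82·52 ≡ 92 (mod 149).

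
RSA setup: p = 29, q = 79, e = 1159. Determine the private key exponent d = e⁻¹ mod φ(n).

φ(n) = (p−1)(q−1) = 28·78 = 2184.
Need d with 1159·d ≡ 1 (mod 2184). Apply the extended Euclidean algorithm:
2184 = 1·1159 + 1025
1159 = 1·1025 + 134
1025 = 7·134 + 87
134 = 1·87 + 47
87 = 1·47 + 40
47 = 1·40 + 7
40 = 5·7 + 5
7 = 1·5 + 2
5 = 2·2 + 1
2 = 2·1 + 0
Back-substitute:
1 = 5 − 2·2
1 = −2·7 + 3·5
1 = 3·40 − 17·7
1 = −17·47 + 20·40
1 = 20·87 − 37·47
1 = −37·134 + 57·87
1 = 57·1025 − 436·134
1 = −436·1159 + 493·1025
1 = 493·2184 − 929·1159
So 1159·(-929) ≡ 1 (mod 2184), hence d ≡ -929 ≡ 1255 (mod 2184).

1255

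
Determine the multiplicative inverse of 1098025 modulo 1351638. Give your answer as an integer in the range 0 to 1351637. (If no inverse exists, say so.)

Run Euclid on (1351638, 1098025):
1351638 = 1*1098025 + 253613
1098025 = 4*253613 + 83573
253613 = 3*83573 + 2894
83573 = 28*2894 + 2541
2894 = 1*2541 + 353
2541 = 7*353 + 70
353 = 5*70 + 3
70 = 23*3 + 1
3 = 3*1 + 0
The gcd is 1. Working backward:
1 = 70 − 23·3
1 = −23·353 + 116·70
1 = 116·2541 − 835·353
1 = −835·2894 + 951·2541
1 = 951·83573 − 27463·2894
1 = −27463·253613 + 83340·83573
1 = 83340·1098025 − 360823·253613
1 = −360823·1351638 + 444163·1098025
So 1098025·444163 ≡ 1 (mod 1351638).

444163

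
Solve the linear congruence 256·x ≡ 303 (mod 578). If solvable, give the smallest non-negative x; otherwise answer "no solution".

no solution

gcd(256, 578):
578 = 2·256 + 66
256 = 3·66 + 58
66 = 1·58 + 8
58 = 7·8 + 2
8 = 4·2 + 0
gcd = 2, but 2 ∤ 303, so the congruence has no solution.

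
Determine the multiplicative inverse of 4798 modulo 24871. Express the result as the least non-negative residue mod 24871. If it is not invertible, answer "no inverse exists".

Extended Euclidean algorithm:
24871 = 5*4798 + 881
4798 = 5*881 + 393
881 = 2*393 + 95
393 = 4*95 + 13
95 = 7*13 + 4
13 = 3*4 + 1
4 = 4*1 + 0
gcd = 1, so the inverse exists. Back-substitute:
1 = 13 − 3·4
1 = −3·95 + 22·13
1 = 22·393 − 91·95
1 = −91·881 + 204·393
1 = 204·4798 − 1111·881
1 = −1111·24871 + 5759·4798
So 4798·5759 ≡ 1 (mod 24871).

5759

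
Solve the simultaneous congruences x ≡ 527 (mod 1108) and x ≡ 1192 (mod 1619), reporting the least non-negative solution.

1006591

Write x = 527 + 1108·k. Then 1108·k ≡ 1192 − 527 ≡ 665 (mod 1619).
Need 1108⁻¹ mod 1619. Extended Euclid on (1619, 1108):
1619 = 1·1108 + 511
1108 = 2·511 + 86
511 = 5·86 + 81
86 = 1·81 + 5
81 = 16·5 + 1
5 = 5·1 + 0
Back-substitute:
1 = 81 − 16·5
1 = −16·86 + 17·81
1 = 17·511 − 101·86
1 = −101·1108 + 219·511
1 = 219·1619 − 320·1108
1108⁻¹ ≡ 1299 (mod 1619), so k ≡ 1299·665 ≡ 908 (mod 1619).
x = 527 + 1108·908 = 1006591.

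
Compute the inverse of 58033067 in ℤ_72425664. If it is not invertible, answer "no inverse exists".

48492803

gcd(72425664, 58033067) by repeated division:
72425664 = 1*58033067 + 14392597
58033067 = 4*14392597 + 462679
14392597 = 31*462679 + 49548
462679 = 9*49548 + 16747
49548 = 2*16747 + 16054
16747 = 1*16054 + 693
16054 = 23*693 + 115
693 = 6*115 + 3
115 = 38*3 + 1
3 = 3*1 + 0
Since gcd(58033067, 72425664) = 1, back-substitute to write 1 as a combination:
1 = 115 − 38·3
1 = −38·693 + 229·115
1 = 229·16054 − 5305·693
1 = −5305·16747 + 5534·16054
1 = 5534·49548 − 16373·16747
1 = −16373·462679 + 152891·49548
1 = 152891·14392597 − 4755994·462679
1 = −4755994·58033067 + 19176867·14392597
1 = 19176867·72425664 − 23932861·58033067
Hence 58033067⁻¹ ≡ -23932861 ≡ 48492803 (mod 72425664).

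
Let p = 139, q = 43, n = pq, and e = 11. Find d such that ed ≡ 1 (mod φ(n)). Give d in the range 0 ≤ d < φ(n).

527

φ(n) = (p−1)(q−1) = 138·42 = 5796.
Need d with 11·d ≡ 1 (mod 5796). Apply the extended Euclidean algorithm:
5796 = 526×11 + 10
11 = 1×10 + 1
10 = 10×1 + 0
Back-substitute:
1 = 11 − 10
1 = −5796 + 527·11
So 11·527 ≡ 1 (mod 5796), hence d = 527.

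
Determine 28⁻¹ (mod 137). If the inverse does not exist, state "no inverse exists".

Extended Euclidean algorithm:
137 = 4·28 + 25
28 = 1·25 + 3
25 = 8·3 + 1
3 = 3·1 + 0
The gcd is 1. Working backward:
1 = 25 − 8·3
1 = −8·28 + 9·25
1 = 9·137 − 44·28
Hence 28⁻¹ ≡ -44 ≡ 93 (mod 137).

93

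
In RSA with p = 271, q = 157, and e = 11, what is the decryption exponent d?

38291

φ(n) = (p−1)(q−1) = 270·156 = 42120.
Need d with 11·d ≡ 1 (mod 42120). Apply the extended Euclidean algorithm:
42120 = 3829*11 + 1
11 = 11*1 + 0
Back-substitute:
1 = 42120 − 3829·11
So 11·(-3829) ≡ 1 (mod 42120), hence d ≡ -3829 ≡ 38291 (mod 42120).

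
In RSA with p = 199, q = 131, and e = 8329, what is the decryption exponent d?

φ(n) = (p−1)(q−1) = 198·130 = 25740.
Need d with 8329·d ≡ 1 (mod 25740). Apply the extended Euclidean algorithm:
25740 = 3*8329 + 753
8329 = 11*753 + 46
753 = 16*46 + 17
46 = 2*17 + 12
17 = 1*12 + 5
12 = 2*5 + 2
5 = 2*2 + 1
2 = 2*1 + 0
Back-substitute:
1 = 5 − 2·2
1 = −2·12 + 5·5
1 = 5·17 − 7·12
1 = −7·46 + 19·17
1 = 19·753 − 311·46
1 = −311·8329 + 3440·753
1 = 3440·25740 − 10631·8329
So 8329·(-10631) ≡ 1 (mod 25740), hence d ≡ -10631 ≡ 15109 (mod 25740).

15109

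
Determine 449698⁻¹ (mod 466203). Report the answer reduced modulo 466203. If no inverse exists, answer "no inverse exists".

Extended Euclidean algorithm:
466203 = 1*449698 + 16505
449698 = 27*16505 + 4063
16505 = 4*4063 + 253
4063 = 16*253 + 15
253 = 16*15 + 13
15 = 1*13 + 2
13 = 6*2 + 1
2 = 2*1 + 0
gcd = 1, so the inverse exists. Back-substitute:
1 = 13 − 6·2
1 = −6·15 + 7·13
1 = 7·253 − 118·15
1 = −118·4063 + 1895·253
1 = 1895·16505 − 7698·4063
1 = −7698·449698 + 209741·16505
1 = 209741·466203 − 217439·449698
Thus 449698·(-217439) ≡ 1 (mod 466203); reducing, -217439 mod 466203 = 248764.

248764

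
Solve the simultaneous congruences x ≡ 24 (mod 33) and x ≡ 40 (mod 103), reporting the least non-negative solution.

3027

Write x = 24 + 33·k. Then 33·k ≡ 40 − 24 ≡ 16 (mod 103).
Need 33⁻¹ mod 103. Extended Euclid on (103, 33):
103 = 3*33 + 4
33 = 8*4 + 1
4 = 4*1 + 0
Back-substitute:
1 = 33 − 8·4
1 = −8·103 + 25·33
33⁻¹ ≡ 25 (mod 103), so k ≡ 25·16 ≡ 91 (mod 103).
x = 24 + 33·91 = 3027.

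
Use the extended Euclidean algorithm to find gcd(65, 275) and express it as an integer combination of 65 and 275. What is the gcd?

5

Repeated division:
275 = 4×65 + 15
65 = 4×15 + 5
15 = 3×5 + 0
gcd(65, 275) = 5.
Back-substituting:
5 = 65 − 4·15
5 = −4·275 + 17·65
So 5 = (-4)·275 + (17)·65.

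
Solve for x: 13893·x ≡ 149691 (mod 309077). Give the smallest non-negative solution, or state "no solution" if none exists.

237942

First find gcd(13893, 309077):
309077 = 22·13893 + 3431
13893 = 4·3431 + 169
3431 = 20·169 + 51
169 = 3·51 + 16
51 = 3·16 + 3
16 = 5·3 + 1
3 = 3·1 + 0
gcd = 1, so a unique solution mod 309077 exists.
Back-substitute for the Bézout coefficients:
1 = 16 − 5·3
1 = −5·51 + 16·16
1 = 16·169 − 53·51
1 = −53·3431 + 1076·169
1 = 1076·13893 − 4357·3431
1 = −4357·309077 + 96930·13893
So 13893·(96930) ≡ 1 (mod 309077), giving 13893⁻¹ ≡ 96930.
x ≡ 13893⁻¹·149691 ≡ 96930·149691 ≡ 237942 (mod 309077).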